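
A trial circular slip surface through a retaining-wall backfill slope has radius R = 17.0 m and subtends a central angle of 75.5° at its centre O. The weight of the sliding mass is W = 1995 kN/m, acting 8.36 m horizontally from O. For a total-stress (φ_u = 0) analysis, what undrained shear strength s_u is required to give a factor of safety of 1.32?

FS = s_u·L_a·R / (W·d), so s_u = FS·W·d / (L_a·R).
Arc length L_a = R·θ = 17.0·(75.5°·π/180) = 17.0·1.3177 = 22.40 m
s_u = 1.32·1995·8.36 / (22.40·17.0) = 22015.2 / 380.82 = 57.81 kPa

s_u = 57.8 kPa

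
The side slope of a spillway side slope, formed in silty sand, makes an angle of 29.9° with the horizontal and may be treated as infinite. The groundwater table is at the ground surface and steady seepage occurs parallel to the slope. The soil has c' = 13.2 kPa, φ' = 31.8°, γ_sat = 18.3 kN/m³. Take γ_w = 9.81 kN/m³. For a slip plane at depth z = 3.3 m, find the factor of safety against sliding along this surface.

FS = 1.01

With seepage parallel to the slope and the water table at the surface, the effective normal stress on the slip plane uses the buoyant unit weight γ' = γ_sat − γ_w while the driving shear stress uses γ_sat:
FS = [c' + γ' z cos²β tanφ'] / [γ_sat z sinβ cosβ]
γ' = 18.3 − 9.81 = 8.49 kN/m³
Numerator = 13.2 + 8.49·3.3·cos²29.9°·tan31.8° = 13.2 + 8.49·3.3·0.7515·0.6200 = 26.255 kPa
Denominator = 18.3·3.3·sin29.9°·cos29.9° = 18.3·3.3·0.4985·0.8669 = 26.097 kPa
FS = 26.255 / 26.097 = 1.006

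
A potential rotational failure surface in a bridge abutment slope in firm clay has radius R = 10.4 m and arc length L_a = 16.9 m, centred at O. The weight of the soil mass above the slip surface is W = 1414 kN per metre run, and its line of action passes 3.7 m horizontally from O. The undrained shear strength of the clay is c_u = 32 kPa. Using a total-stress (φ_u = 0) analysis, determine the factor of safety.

FS = 1.08

Taking moments about the centre O, the resisting moment is provided by the undrained shear strength acting along the arc:
M_R = c_u·L_a·R = 32·16.90·10.4 = 5624.3 kN·m/m
M_D = W·d = 1414·3.7 = 5231.8 kN·m/m
FS = M_R / M_D = 5624.3 / 5231.8 = 1.075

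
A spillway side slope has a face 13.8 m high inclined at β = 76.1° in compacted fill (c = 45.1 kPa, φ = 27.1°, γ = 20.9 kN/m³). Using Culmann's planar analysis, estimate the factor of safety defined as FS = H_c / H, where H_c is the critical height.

H_c = (4c/γ) · sinβ cosφ / [1 − cos(β − φ)]
    = (4·45.1/20.9) · sin76.1°·cos27.1° / [1 − cos49.0°]
    = 8.632 · 0.8641 / 0.3439 = 21.69 m
FS = H_c / H = 21.69 / 13.8 = 1.571

FS = 1.57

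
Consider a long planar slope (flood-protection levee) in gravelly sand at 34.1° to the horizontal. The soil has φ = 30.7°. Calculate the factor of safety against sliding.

For a dry cohesionless infinite slope the factor of safety is FS = tanφ / tanβ.
FS = tan30.7° / tan34.1° = 0.5938 / 0.6771 = 0.877

FS = 0.88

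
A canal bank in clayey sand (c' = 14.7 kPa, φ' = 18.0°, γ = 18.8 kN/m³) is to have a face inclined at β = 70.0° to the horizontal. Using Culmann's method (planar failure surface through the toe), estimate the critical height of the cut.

Culmann's analysis gives the critical failure plane at α_cr = (β + φ')/2 = (70.0 + 18.0)/2 = 44.0°, and the critical height
H_c = (4c'/γ) · sinβ cosφ' / [1 − cos(β − φ')]
    = (4·14.7/18.8) · sin70.0°·cos18.0° / [1 − cos(52.0°)]
    = 3.128 · 0.9397·0.9511 / [1 − 0.6157]
    = 3.128 · 0.8937 / 0.3843
    = 7.27 m

H_c = 7.27 m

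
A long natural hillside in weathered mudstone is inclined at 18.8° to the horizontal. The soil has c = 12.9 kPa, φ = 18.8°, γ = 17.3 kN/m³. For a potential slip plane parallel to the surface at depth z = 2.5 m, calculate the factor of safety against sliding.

For an infinite slope with a slip plane parallel to the surface (no pore pressure): FS = [c + γz cos²β tanφ] / [γz sinβ cosβ].
γz = 17.3·2.5 = 43.25 kN/m²
Numerator = 12.9 + 43.25·cos²18.8°·tan18.8° = 12.9 + 43.25·0.8961·0.3404 = 26.094 kPa
Denominator = 43.25·sin18.8°·cos18.8° = 43.25·0.3223·0.9466 = 13.194 kPa
FS = 26.094 / 13.194 = 1.978

FS = 1.98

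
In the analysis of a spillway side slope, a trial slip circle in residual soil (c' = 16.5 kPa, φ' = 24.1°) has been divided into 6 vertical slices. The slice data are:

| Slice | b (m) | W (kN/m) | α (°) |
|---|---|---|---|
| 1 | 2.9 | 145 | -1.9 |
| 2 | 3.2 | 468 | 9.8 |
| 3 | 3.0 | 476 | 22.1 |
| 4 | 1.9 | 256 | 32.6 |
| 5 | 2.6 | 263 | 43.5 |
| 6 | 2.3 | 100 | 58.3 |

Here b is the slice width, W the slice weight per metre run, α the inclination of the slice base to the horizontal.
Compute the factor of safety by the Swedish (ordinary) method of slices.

Ordinary method of slices: FS = Σ[c'·Δl_i + (W_i cosα_i)·tanφ'] / Σ W_i sinα_i, with Δl_i = b_i / cosα_i.
Slice 1: Δl = 2.9/cos(-1.9°) = 2.902 m; N'_1 = 145·cos(-1.9°) = 144.9; c'Δl = 47.88; W sinα = -4.8
Slice 2: Δl = 3.2/cos9.8° = 3.247 m; N'_2 = 468·cos9.8° = 461.2; c'Δl = 53.58; W sinα = 79.7
Slice 3: Δl = 3.0/cos22.1° = 3.238 m; N'_3 = 476·cos22.1° = 441.0; c'Δl = 53.43; W sinα = 179.1
Slice 4: Δl = 1.9/cos32.6° = 2.255 m; N'_4 = 256·cos32.6° = 215.7; c'Δl = 37.21; W sinα = 137.9
Slice 5: Δl = 2.6/cos43.5° = 3.584 m; N'_5 = 263·cos43.5° = 190.8; c'Δl = 59.14; W sinα = 181.0
Slice 6: Δl = 2.3/cos58.3° = 4.377 m; N'_6 = 100·cos58.3° = 52.5; c'Δl = 72.22; W sinα = 85.1
Σc'Δl = 323.5 kN/m; ΣN' = 1506.1 kN/m; ΣW sinα = 658.0 kN/m
Resisting = 323.5 + 1506.1·tan24.1° = 323.5 + 673.7 = 997.2 kN/m
FS = 997.2 / 658.0 = 1.516

FS = 1.52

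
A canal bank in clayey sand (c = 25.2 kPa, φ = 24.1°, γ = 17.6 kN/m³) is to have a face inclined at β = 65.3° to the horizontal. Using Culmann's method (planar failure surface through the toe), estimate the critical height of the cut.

Culmann's analysis gives the critical failure plane at α_cr = (β + φ)/2 = (65.3 + 24.1)/2 = 44.7°, and the critical height
H_c = (4c/γ) · sinβ cosφ / [1 − cos(β − φ)]
    = (4·25.2/17.6) · sin65.3°·cos24.1° / [1 − cos(41.2°)]
    = 5.727 · 0.9085·0.9128 / [1 − 0.7524]
    = 5.727 · 0.8293 / 0.2476
    = 19.18 m

H_c = 19.18 m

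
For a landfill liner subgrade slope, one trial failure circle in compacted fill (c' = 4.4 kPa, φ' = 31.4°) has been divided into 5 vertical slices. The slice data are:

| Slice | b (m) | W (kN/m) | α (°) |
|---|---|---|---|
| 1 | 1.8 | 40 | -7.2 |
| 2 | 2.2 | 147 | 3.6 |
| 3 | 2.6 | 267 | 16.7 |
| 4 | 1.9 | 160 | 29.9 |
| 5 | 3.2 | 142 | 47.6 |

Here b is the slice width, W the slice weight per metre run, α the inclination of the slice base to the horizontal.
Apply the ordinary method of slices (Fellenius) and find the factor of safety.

FS = 1.78

Ordinary method of slices: FS = Σ[c'·Δl_i + (W_i cosα_i)·tanφ'] / Σ W_i sinα_i, with Δl_i = b_i / cosα_i.
Slice 1: Δl = 1.8/cos(-7.2°) = 1.814 m; N'_1 = 40·cos(-7.2°) = 39.7; c'Δl = 7.98; W sinα = -5.0
Slice 2: Δl = 2.2/cos3.6° = 2.204 m; N'_2 = 147·cos3.6° = 146.7; c'Δl = 9.70; W sinα = 9.2
Slice 3: Δl = 2.6/cos16.7° = 2.714 m; N'_3 = 267·cos16.7° = 255.7; c'Δl = 11.94; W sinα = 76.7
Slice 4: Δl = 1.9/cos29.9° = 2.192 m; N'_4 = 160·cos29.9° = 138.7; c'Δl = 9.64; W sinα = 79.8
Slice 5: Δl = 3.2/cos47.6° = 4.746 m; N'_5 = 142·cos47.6° = 95.8; c'Δl = 20.88; W sinα = 104.9
Σc'Δl = 60.2 kN/m; ΣN' = 676.6 kN/m; ΣW sinα = 265.6 kN/m
Resisting = 60.2 + 676.6·tan31.4° = 60.2 + 413.0 = 473.1 kN/m
FS = 473.1 / 265.6 = 1.782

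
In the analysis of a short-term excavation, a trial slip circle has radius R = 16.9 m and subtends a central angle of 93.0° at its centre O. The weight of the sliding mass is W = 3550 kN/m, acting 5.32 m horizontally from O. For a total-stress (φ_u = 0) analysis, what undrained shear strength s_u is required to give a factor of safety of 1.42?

FS = s_u·L_a·R / (W·d), so s_u = FS·W·d / (L_a·R).
Arc length L_a = R·θ = 16.9·(93.0°·π/180) = 16.9·1.6232 = 27.43 m
s_u = 1.42·3550·5.32 / (27.43·16.9) = 26818.1 / 463.59 = 57.85 kPa

s_u = 57.8 kPa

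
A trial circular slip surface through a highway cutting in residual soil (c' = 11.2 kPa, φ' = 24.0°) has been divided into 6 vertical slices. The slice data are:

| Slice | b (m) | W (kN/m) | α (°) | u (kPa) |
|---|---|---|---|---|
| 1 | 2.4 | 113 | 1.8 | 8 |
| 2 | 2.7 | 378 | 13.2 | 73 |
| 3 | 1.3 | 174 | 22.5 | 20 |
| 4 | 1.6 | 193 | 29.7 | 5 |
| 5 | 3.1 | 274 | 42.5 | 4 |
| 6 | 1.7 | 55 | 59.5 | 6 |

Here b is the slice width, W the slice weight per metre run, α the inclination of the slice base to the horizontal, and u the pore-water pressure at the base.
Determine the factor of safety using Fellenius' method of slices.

FS = 1.05

Ordinary method of slices: FS = Σ[c'·Δl_i + (W_i cosα_i − u_i·Δl_i)·tanφ'] / Σ W_i sinα_i, with Δl_i = b_i / cosα_i.
Slice 1: Δl = 2.4/cos1.8° = 2.401 m; N'_1 = 113·cos1.8° − 8·2.401 = 93.7; c'Δl = 26.89; W sinα = 3.5
Slice 2: Δl = 2.7/cos13.2° = 2.773 m; N'_2 = 378·cos13.2° − 73·2.773 = 165.6; c'Δl = 31.06; W sinα = 86.3
Slice 3: Δl = 1.3/cos22.5° = 1.407 m; N'_3 = 174·cos22.5° − 20·1.407 = 132.6; c'Δl = 15.76; W sinα = 66.6
Slice 4: Δl = 1.6/cos29.7° = 1.842 m; N'_4 = 193·cos29.7° − 5·1.842 = 158.4; c'Δl = 20.63; W sinα = 95.6
Slice 5: Δl = 3.1/cos42.5° = 4.205 m; N'_5 = 274·cos42.5° − 4·4.205 = 185.2; c'Δl = 47.09; W sinα = 185.1
Slice 6: Δl = 1.7/cos59.5° = 3.350 m; N'_6 = 55·cos59.5° − 6·3.350 = 7.8; c'Δl = 37.51; W sinα = 47.4
Σc'Δl = 179.0 kN/m; ΣN' = 743.4 kN/m; ΣW sinα = 484.6 kN/m
Resisting = 179.0 + 743.4·tan24.0° = 179.0 + 331.0 = 509.9 kN/m
FS = 509.9 / 484.6 = 1.052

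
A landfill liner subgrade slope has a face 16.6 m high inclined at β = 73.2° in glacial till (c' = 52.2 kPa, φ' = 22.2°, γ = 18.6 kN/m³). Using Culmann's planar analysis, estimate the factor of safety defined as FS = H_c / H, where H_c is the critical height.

H_c = (4c'/γ) · sinβ cosφ' / [1 − cos(β − φ')]
    = (4·52.2/18.6) · sin73.2°·cos22.2° / [1 − cos51.0°]
    = 11.226 · 0.8864 / 0.3707 = 26.84 m
FS = H_c / H = 26.84 / 16.6 = 1.617

FS = 1.62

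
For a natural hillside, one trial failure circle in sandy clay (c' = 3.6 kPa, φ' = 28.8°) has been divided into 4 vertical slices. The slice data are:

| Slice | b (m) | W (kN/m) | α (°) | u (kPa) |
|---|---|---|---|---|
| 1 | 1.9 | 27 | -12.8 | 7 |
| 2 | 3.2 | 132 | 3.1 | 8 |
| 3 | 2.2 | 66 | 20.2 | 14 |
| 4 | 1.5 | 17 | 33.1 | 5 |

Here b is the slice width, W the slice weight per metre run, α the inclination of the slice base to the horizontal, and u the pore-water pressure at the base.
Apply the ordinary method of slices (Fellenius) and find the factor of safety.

FS = 3.54

Ordinary method of slices: FS = Σ[c'·Δl_i + (W_i cosα_i − u_i·Δl_i)·tanφ'] / Σ W_i sinα_i, with Δl_i = b_i / cosα_i.
Slice 1: Δl = 1.9/cos(-12.8°) = 1.948 m; N'_1 = 27·cos(-12.8°) − 7·1.948 = 12.7; c'Δl = 7.01; W sinα = -6.0
Slice 2: Δl = 3.2/cos3.1° = 3.205 m; N'_2 = 132·cos3.1° − 8·3.205 = 106.2; c'Δl = 11.54; W sinα = 7.1
Slice 3: Δl = 2.2/cos20.2° = 2.344 m; N'_3 = 66·cos20.2° − 14·2.344 = 29.1; c'Δl = 8.44; W sinα = 22.8
Slice 4: Δl = 1.5/cos33.1° = 1.791 m; N'_4 = 17·cos33.1° − 5·1.791 = 5.3; c'Δl = 6.45; W sinα = 9.3
Σc'Δl = 33.4 kN/m; ΣN' = 153.3 kN/m; ΣW sinα = 33.2 kN/m
Resisting = 33.4 + 153.3·tan28.8° = 33.4 + 84.3 = 117.7 kN/m
FS = 117.7 / 33.2 = 3.542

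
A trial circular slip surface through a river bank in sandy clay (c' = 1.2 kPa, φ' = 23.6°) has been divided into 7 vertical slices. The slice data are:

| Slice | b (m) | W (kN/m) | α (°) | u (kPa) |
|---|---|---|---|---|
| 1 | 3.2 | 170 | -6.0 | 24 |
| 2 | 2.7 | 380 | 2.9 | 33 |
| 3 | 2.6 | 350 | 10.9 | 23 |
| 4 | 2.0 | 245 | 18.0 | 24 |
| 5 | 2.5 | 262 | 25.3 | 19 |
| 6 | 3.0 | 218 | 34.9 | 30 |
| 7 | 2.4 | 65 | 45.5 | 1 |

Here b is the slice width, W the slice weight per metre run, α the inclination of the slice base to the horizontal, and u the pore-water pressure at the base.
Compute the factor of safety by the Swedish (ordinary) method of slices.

FS = 1.23

Ordinary method of slices: FS = Σ[c'·Δl_i + (W_i cosα_i − u_i·Δl_i)·tanφ'] / Σ W_i sinα_i, with Δl_i = b_i / cosα_i.
Slice 1: Δl = 3.2/cos(-6.0°) = 3.218 m; N'_1 = 170·cos(-6.0°) − 24·3.218 = 91.8; c'Δl = 3.86; W sinα = -17.8
Slice 2: Δl = 2.7/cos2.9° = 2.703 m; N'_2 = 380·cos2.9° − 33·2.703 = 290.3; c'Δl = 3.24; W sinα = 19.2
Slice 3: Δl = 2.6/cos10.9° = 2.648 m; N'_3 = 350·cos10.9° − 23·2.648 = 282.8; c'Δl = 3.18; W sinα = 66.2
Slice 4: Δl = 2.0/cos18.0° = 2.103 m; N'_4 = 245·cos18.0° − 24·2.103 = 182.5; c'Δl = 2.52; W sinα = 75.7
Slice 5: Δl = 2.5/cos25.3° = 2.765 m; N'_5 = 262·cos25.3° − 19·2.765 = 184.3; c'Δl = 3.32; W sinα = 112.0
Slice 6: Δl = 3.0/cos34.9° = 3.658 m; N'_6 = 218·cos34.9° − 30·3.658 = 69.1; c'Δl = 4.39; W sinα = 124.7
Slice 7: Δl = 2.4/cos45.5° = 3.424 m; N'_7 = 65·cos45.5° − 1·3.424 = 42.1; c'Δl = 4.11; W sinα = 46.4
Σc'Δl = 24.6 kN/m; ΣN' = 1143.0 kN/m; ΣW sinα = 426.4 kN/m
Resisting = 24.6 + 1143.0·tan23.6° = 24.6 + 499.4 = 524.0 kN/m
FS = 524.0 / 426.4 = 1.229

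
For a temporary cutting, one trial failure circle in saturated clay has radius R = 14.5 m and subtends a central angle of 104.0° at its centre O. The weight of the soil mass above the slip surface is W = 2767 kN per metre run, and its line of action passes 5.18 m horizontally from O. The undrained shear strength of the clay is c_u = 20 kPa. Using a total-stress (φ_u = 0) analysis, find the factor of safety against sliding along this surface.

Taking moments about the centre O, the resisting moment is provided by the undrained shear strength acting along the arc:
Arc length L_a = R·θ = 14.5·(104.0°·π/180) = 14.5·1.8151 = 26.32 m
M_R = c_u·L_a·R = 20·26.32·14.5 = 7632.7 kN·m/m
M_D = W·d = 2767·5.18 = 14333.1 kN·m/m
FS = M_R / M_D = 7632.7 / 14333.1 = 0.533

FS = 0.53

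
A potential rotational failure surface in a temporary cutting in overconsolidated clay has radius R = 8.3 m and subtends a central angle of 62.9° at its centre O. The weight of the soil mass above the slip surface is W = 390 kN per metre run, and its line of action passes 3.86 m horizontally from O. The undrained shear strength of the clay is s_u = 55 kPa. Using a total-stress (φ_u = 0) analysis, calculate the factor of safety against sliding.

Taking moments about the centre O, the resisting moment is provided by the undrained shear strength acting along the arc:
Arc length L_a = R·θ = 8.3·(62.9°·π/180) = 8.3·1.0978 = 9.11 m
M_R = s_u·L_a·R = 55·9.11·8.3 = 4159.6 kN·m/m
M_D = W·d = 390·3.86 = 1505.4 kN·m/m
FS = M_R / M_D = 4159.6 / 1505.4 = 2.763

FS = 2.76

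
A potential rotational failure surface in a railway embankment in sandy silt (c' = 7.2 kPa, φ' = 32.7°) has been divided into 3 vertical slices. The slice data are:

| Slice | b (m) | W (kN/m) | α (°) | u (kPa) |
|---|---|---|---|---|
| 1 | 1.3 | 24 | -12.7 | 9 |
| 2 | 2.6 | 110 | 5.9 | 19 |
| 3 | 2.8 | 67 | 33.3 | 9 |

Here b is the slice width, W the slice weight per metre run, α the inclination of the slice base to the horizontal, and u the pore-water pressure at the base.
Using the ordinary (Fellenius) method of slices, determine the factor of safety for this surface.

FS = 2.68

Ordinary method of slices: FS = Σ[c'·Δl_i + (W_i cosα_i − u_i·Δl_i)·tanφ'] / Σ W_i sinα_i, with Δl_i = b_i / cosα_i.
Slice 1: Δl = 1.3/cos(-12.7°) = 1.333 m; N'_1 = 24·cos(-12.7°) − 9·1.333 = 11.4; c'Δl = 9.59; W sinα = -5.3
Slice 2: Δl = 2.6/cos5.9° = 2.614 m; N'_2 = 110·cos5.9° − 19·2.614 = 59.8; c'Δl = 18.82; W sinα = 11.3
Slice 3: Δl = 2.8/cos33.3° = 3.350 m; N'_3 = 67·cos33.3° − 9·3.350 = 25.8; c'Δl = 24.12; W sinα = 36.8
Σc'Δl = 52.5 kN/m; ΣN' = 97.0 kN/m; ΣW sinα = 42.8 kN/m
Resisting = 52.5 + 97.0·tan32.7° = 52.5 + 62.3 = 114.8 kN/m
FS = 114.8 / 42.8 = 2.682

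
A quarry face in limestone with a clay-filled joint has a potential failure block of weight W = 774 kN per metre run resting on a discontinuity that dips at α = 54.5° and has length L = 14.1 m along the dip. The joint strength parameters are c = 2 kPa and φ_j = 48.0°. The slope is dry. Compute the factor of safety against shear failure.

Resolving the block weight along and normal to the plane and applying the Mohr–Coulomb strength on the joint:
N' = W cosα = 774·cos54.5° = 449.5 kN/m
Driving force T = W sinα = 774·sin54.5° = 630.1 kN/m
Resisting force R = c·L + N'·tanφ_j = 2·14.1 + 449.5·tan48.0° = 28.2 + 499.2 = 527.4 kN/m
FS = R / T = 527.4 / 630.1 = 0.837

FS = 0.84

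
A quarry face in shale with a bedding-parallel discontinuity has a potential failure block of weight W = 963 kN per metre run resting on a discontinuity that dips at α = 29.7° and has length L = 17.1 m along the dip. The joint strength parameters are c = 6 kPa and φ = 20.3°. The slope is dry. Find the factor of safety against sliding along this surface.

FS = 0.86

Resolving the block weight along and normal to the plane and applying the Mohr–Coulomb strength on the joint:
N' = W cosα = 963·cos29.7° = 836.5 kN/m
Driving force T = W sinα = 963·sin29.7° = 477.1 kN/m
Resisting force R = c·L + N'·tanφ = 6·17.1 + 836.5·tan20.3° = 102.6 + 309.4 = 412.0 kN/m
FS = R / T = 412.0 / 477.1 = 0.864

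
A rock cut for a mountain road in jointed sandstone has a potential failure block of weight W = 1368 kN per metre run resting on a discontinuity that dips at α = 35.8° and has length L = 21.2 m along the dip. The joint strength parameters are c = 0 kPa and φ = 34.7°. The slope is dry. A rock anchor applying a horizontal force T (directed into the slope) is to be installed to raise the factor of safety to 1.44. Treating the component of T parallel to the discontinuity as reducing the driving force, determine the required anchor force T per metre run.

Resolving forces along and normal to the sliding plane, with the horizontal anchor force T adding T·sinα to the effective normal force and T·cosα acting up the plane against the driving force:
FS = [cL + (W cosα + T sinα) tanφ] / [W sinα − T cosα]
Without the anchor: N' = 1109.5 kN/m, driving T_d = 800.2 kN/m, resisting R = 0·21.2 + 1109.5·tan34.7° = 768.3 kN/m, FS = 0.96.
Setting FS = 1.44 and solving for T:
1.44·(800.2 − T cos35.8°) = 768.3 + T sin35.8°·tan34.7°
T·(sin35.8°·tan34.7° + 1.44·cos35.8°) = 1.44·800.2 − 768.3
T·(0.5850·0.6924 + 1.44·0.8111) = 1152.3 − 768.3 = 384.0
T·1.5730 = 384.0
T = 244.1 kN/m

T = 244 kN/m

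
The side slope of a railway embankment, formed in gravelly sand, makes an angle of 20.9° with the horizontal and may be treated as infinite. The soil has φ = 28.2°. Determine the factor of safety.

FS = 1.40

For a dry cohesionless infinite slope the factor of safety is FS = tanφ / tanβ.
FS = tan28.2° / tan20.9° = 0.5362 / 0.3819 = 1.404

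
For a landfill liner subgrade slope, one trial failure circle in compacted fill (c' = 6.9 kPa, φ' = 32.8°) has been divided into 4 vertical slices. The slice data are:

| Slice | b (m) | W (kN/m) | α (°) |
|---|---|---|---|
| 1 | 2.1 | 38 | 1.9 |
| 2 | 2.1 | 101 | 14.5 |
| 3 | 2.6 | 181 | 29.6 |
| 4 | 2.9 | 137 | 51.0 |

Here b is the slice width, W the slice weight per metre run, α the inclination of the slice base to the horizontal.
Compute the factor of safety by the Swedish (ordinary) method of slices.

FS = 1.47

Ordinary method of slices: FS = Σ[c'·Δl_i + (W_i cosα_i)·tanφ'] / Σ W_i sinα_i, with Δl_i = b_i / cosα_i.
Slice 1: Δl = 2.1/cos1.9° = 2.101 m; N'_1 = 38·cos1.9° = 38.0; c'Δl = 14.50; W sinα = 1.3
Slice 2: Δl = 2.1/cos14.5° = 2.169 m; N'_2 = 101·cos14.5° = 97.8; c'Δl = 14.97; W sinα = 25.3
Slice 3: Δl = 2.6/cos29.6° = 2.990 m; N'_3 = 181·cos29.6° = 157.4; c'Δl = 20.63; W sinα = 89.4
Slice 4: Δl = 2.9/cos51.0° = 4.608 m; N'_4 = 137·cos51.0° = 86.2; c'Δl = 31.80; W sinα = 106.5
Σc'Δl = 81.9 kN/m; ΣN' = 379.4 kN/m; ΣW sinα = 222.4 kN/m
Resisting = 81.9 + 379.4·tan32.8° = 81.9 + 244.5 = 326.4 kN/m
FS = 326.4 / 222.4 = 1.467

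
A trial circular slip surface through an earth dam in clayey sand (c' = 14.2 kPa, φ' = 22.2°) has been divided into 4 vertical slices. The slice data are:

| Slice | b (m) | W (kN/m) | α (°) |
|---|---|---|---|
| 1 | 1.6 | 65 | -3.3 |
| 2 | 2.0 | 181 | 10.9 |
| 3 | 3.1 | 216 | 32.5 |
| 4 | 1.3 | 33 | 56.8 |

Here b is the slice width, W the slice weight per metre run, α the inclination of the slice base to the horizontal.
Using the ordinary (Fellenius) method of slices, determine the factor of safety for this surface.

FS = 1.83

Ordinary method of slices: FS = Σ[c'·Δl_i + (W_i cosα_i)·tanφ'] / Σ W_i sinα_i, with Δl_i = b_i / cosα_i.
Slice 1: Δl = 1.6/cos(-3.3°) = 1.603 m; N'_1 = 65·cos(-3.3°) = 64.9; c'Δl = 22.76; W sinα = -3.7
Slice 2: Δl = 2.0/cos10.9° = 2.037 m; N'_2 = 181·cos10.9° = 177.7; c'Δl = 28.92; W sinα = 34.2
Slice 3: Δl = 3.1/cos32.5° = 3.676 m; N'_3 = 216·cos32.5° = 182.2; c'Δl = 52.19; W sinα = 116.1
Slice 4: Δl = 1.3/cos56.8° = 2.374 m; N'_4 = 33·cos56.8° = 18.1; c'Δl = 33.71; W sinα = 27.6
Σc'Δl = 137.6 kN/m; ΣN' = 442.9 kN/m; ΣW sinα = 174.2 kN/m
Resisting = 137.6 + 442.9·tan22.2° = 137.6 + 180.7 = 318.3 kN/m
FS = 318.3 / 174.2 = 1.828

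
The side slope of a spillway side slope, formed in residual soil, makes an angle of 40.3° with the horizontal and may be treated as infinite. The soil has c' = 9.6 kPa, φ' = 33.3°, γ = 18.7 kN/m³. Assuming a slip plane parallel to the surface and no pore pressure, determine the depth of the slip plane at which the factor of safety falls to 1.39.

Setting FS = 1.39 in FS = [c' + γz cos²β tanφ'] / [γz sinβ cosβ] and solving for z:
z = c' / [γ cosβ (FS·sinβ − cosβ·tanφ')]
  = 9.6 / [18.7·cos40.3°·(1.39·sin40.3° − cos40.3°·tan33.3°)]
  = 9.6 / [18.7·0.7627·(1.39·0.6468 − 0.7627·0.6569)]
  = 9.6 / 5.6771 = 1.691 m

z = 1.69 m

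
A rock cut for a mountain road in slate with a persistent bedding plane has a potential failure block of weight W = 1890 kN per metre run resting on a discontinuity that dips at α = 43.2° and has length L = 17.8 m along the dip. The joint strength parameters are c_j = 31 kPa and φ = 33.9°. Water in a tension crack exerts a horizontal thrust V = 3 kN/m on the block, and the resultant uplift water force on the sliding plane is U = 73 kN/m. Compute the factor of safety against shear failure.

FS = 1.10

Resolving the block weight along and normal to the plane and applying the Mohr–Coulomb strength on the joint:
N' = W cosα − U − V sinα = 1890·cos43.2° − 73 − 3·sin43.2° = 1302.7 kN/m
Driving force T = W sinα + V cosα = 1890·sin43.2° + 3·cos43.2° = 1296.0 kN/m
Resisting force R = c_j·L + N'·tanφ = 31·17.8 + 1302.7·tan33.9° = 551.8 + 875.4 = 1427.2 kN/m
FS = R / T = 1427.2 / 1296.0 = 1.101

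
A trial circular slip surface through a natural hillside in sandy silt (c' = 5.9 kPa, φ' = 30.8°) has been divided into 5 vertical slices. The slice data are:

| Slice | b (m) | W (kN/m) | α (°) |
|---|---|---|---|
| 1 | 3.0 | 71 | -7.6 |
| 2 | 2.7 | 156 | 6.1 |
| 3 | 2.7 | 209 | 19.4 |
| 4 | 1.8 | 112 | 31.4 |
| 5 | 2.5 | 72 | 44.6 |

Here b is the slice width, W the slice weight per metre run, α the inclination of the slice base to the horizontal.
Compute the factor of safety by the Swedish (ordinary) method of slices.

Ordinary method of slices: FS = Σ[c'·Δl_i + (W_i cosα_i)·tanφ'] / Σ W_i sinα_i, with Δl_i = b_i / cosα_i.
Slice 1: Δl = 3.0/cos(-7.6°) = 3.027 m; N'_1 = 71·cos(-7.6°) = 70.4; c'Δl = 17.86; W sinα = -9.4
Slice 2: Δl = 2.7/cos6.1° = 2.715 m; N'_2 = 156·cos6.1° = 155.1; c'Δl = 16.02; W sinα = 16.6
Slice 3: Δl = 2.7/cos19.4° = 2.863 m; N'_3 = 209·cos19.4° = 197.1; c'Δl = 16.89; W sinα = 69.4
Slice 4: Δl = 1.8/cos31.4° = 2.109 m; N'_4 = 112·cos31.4° = 95.6; c'Δl = 12.44; W sinα = 58.4
Slice 5: Δl = 2.5/cos44.6° = 3.511 m; N'_5 = 72·cos44.6° = 51.3; c'Δl = 20.72; W sinα = 50.6
Σc'Δl = 83.9 kN/m; ΣN' = 569.5 kN/m; ΣW sinα = 185.5 kN/m
Resisting = 83.9 + 569.5·tan30.8° = 83.9 + 339.5 = 423.4 kN/m
FS = 423.4 / 185.5 = 2.282

FS = 2.28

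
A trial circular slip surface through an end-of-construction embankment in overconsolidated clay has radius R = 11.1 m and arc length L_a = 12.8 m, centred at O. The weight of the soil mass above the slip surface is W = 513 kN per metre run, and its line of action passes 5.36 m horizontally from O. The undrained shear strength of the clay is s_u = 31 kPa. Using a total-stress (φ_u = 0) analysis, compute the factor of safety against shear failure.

FS = 1.60

Taking moments about the centre O, the resisting moment is provided by the undrained shear strength acting along the arc:
M_R = s_u·L_a·R = 31·12.80·11.1 = 4404.5 kN·m/m
M_D = W·d = 513·5.36 = 2749.7 kN·m/m
FS = M_R / M_D = 4404.5 / 2749.7 = 1.602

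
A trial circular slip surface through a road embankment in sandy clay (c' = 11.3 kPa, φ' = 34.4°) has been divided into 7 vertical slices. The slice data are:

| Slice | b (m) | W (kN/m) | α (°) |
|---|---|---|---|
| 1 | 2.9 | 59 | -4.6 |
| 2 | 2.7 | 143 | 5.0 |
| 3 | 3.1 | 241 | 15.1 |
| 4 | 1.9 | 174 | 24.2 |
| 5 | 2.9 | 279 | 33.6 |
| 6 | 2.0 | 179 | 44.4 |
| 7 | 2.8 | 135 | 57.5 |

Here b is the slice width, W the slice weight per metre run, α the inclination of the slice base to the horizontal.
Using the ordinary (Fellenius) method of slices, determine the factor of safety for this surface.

Ordinary method of slices: FS = Σ[c'·Δl_i + (W_i cosα_i)·tanφ'] / Σ W_i sinα_i, with Δl_i = b_i / cosα_i.
Slice 1: Δl = 2.9/cos(-4.6°) = 2.909 m; N'_1 = 59·cos(-4.6°) = 58.8; c'Δl = 32.88; W sinα = -4.7
Slice 2: Δl = 2.7/cos5.0° = 2.710 m; N'_2 = 143·cos5.0° = 142.5; c'Δl = 30.63; W sinα = 12.5
Slice 3: Δl = 3.1/cos15.1° = 3.211 m; N'_3 = 241·cos15.1° = 232.7; c'Δl = 36.28; W sinα = 62.8
Slice 4: Δl = 1.9/cos24.2° = 2.083 m; N'_4 = 174·cos24.2° = 158.7; c'Δl = 23.54; W sinα = 71.3
Slice 5: Δl = 2.9/cos33.6° = 3.482 m; N'_5 = 279·cos33.6° = 232.4; c'Δl = 39.34; W sinα = 154.4
Slice 6: Δl = 2.0/cos44.4° = 2.799 m; N'_6 = 179·cos44.4° = 127.9; c'Δl = 31.63; W sinα = 125.2
Slice 7: Δl = 2.8/cos57.5° = 5.211 m; N'_7 = 135·cos57.5° = 72.5; c'Δl = 58.89; W sinα = 113.9
Σc'Δl = 253.2 kN/m; ΣN' = 1025.5 kN/m; ΣW sinα = 535.3 kN/m
Resisting = 253.2 + 1025.5·tan34.4° = 253.2 + 702.2 = 955.3 kN/m
FS = 955.3 / 535.3 = 1.785

FS = 1.78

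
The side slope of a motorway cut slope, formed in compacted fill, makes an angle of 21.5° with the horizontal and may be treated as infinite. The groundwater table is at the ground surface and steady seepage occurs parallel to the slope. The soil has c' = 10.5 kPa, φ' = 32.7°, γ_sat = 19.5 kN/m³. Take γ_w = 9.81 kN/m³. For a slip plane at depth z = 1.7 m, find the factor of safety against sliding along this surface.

With seepage parallel to the slope and the water table at the surface, the effective normal stress on the slip plane uses the buoyant unit weight γ' = γ_sat − γ_w while the driving shear stress uses γ_sat:
FS = [c' + γ' z cos²β tanφ'] / [γ_sat z sinβ cosβ]
γ' = 19.5 − 9.81 = 9.69 kN/m³
Numerator = 10.5 + 9.69·1.7·cos²21.5°·tan32.7° = 10.5 + 9.69·1.7·0.8657·0.6420 = 19.655 kPa
Denominator = 19.5·1.7·sin21.5°·cos21.5° = 19.5·1.7·0.3665·0.9304 = 11.304 kPa
FS = 19.655 / 11.304 = 1.739

FS = 1.74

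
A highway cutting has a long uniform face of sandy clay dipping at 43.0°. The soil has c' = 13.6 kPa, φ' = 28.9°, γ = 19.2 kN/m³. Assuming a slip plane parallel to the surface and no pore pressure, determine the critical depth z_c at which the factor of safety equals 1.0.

z_c = 3.48 m

Setting FS = 1.00 in FS = [c' + γz cos²β tanφ'] / [γz sinβ cosβ] and solving for z:
z = c' / [γ cosβ (FS·sinβ − cosβ·tanφ')]
  = 13.6 / [19.2·cos43.0°·(1.00·sin43.0° − cos43.0°·tan28.9°)]
  = 13.6 / [19.2·0.7314·(1.00·0.6820 − 0.7314·0.5520)]
  = 13.6 / 3.9075 = 3.481 m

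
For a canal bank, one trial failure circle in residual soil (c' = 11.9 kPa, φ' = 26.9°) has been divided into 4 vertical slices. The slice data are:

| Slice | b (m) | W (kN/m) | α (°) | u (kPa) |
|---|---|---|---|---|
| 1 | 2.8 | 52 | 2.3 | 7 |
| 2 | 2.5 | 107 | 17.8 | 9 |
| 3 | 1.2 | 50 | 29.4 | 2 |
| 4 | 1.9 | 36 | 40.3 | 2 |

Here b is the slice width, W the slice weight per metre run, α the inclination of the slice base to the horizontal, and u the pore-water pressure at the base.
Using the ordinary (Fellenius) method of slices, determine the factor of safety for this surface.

FS = 2.41

Ordinary method of slices: FS = Σ[c'·Δl_i + (W_i cosα_i − u_i·Δl_i)·tanφ'] / Σ W_i sinα_i, with Δl_i = b_i / cosα_i.
Slice 1: Δl = 2.8/cos2.3° = 2.802 m; N'_1 = 52·cos2.3° − 7·2.802 = 32.3; c'Δl = 33.35; W sinα = 2.1
Slice 2: Δl = 2.5/cos17.8° = 2.626 m; N'_2 = 107·cos17.8° − 9·2.626 = 78.2; c'Δl = 31.25; W sinα = 32.7
Slice 3: Δl = 1.2/cos29.4° = 1.377 m; N'_3 = 50·cos29.4° − 2·1.377 = 40.8; c'Δl = 16.39; W sinα = 24.5
Slice 4: Δl = 1.9/cos40.3° = 2.491 m; N'_4 = 36·cos40.3° − 2·2.491 = 22.5; c'Δl = 29.65; W sinα = 23.3
Σc'Δl = 110.6 kN/m; ΣN' = 173.9 kN/m; ΣW sinα = 82.6 kN/m
Resisting = 110.6 + 173.9·tan26.9° = 110.6 + 88.2 = 198.8 kN/m
FS = 198.8 / 82.6 = 2.406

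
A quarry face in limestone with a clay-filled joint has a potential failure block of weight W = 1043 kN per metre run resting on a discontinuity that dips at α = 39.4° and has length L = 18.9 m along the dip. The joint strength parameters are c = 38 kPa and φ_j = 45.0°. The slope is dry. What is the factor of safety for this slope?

FS = 2.30

Resolving the block weight along and normal to the plane and applying the Mohr–Coulomb strength on the joint:
N' = W cosα = 1043·cos39.4° = 806.0 kN/m
Driving force T = W sinα = 1043·sin39.4° = 662.0 kN/m
Resisting force R = c·L + N'·tanφ_j = 38·18.9 + 806.0·tan45.0° = 718.2 + 806.0 = 1524.2 kN/m
FS = R / T = 1524.2 / 662.0 = 2.302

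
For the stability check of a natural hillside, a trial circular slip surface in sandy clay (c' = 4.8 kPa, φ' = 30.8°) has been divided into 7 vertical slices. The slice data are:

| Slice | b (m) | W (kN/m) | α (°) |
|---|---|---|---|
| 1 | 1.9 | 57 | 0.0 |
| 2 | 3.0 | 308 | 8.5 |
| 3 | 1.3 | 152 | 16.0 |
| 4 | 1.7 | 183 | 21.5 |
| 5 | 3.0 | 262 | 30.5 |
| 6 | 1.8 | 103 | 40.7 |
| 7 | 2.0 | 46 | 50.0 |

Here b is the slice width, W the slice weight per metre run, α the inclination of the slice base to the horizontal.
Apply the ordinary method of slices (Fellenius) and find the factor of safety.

Ordinary method of slices: FS = Σ[c'·Δl_i + (W_i cosα_i)·tanφ'] / Σ W_i sinα_i, with Δl_i = b_i / cosα_i.
Slice 1: Δl = 1.9/cos0.0° = 1.900 m; N'_1 = 57·cos0.0° = 57.0; c'Δl = 9.12; W sinα = 0.0
Slice 2: Δl = 3.0/cos8.5° = 3.033 m; N'_2 = 308·cos8.5° = 304.6; c'Δl = 14.56; W sinα = 45.5
Slice 3: Δl = 1.3/cos16.0° = 1.352 m; N'_3 = 152·cos16.0° = 146.1; c'Δl = 6.49; W sinα = 41.9
Slice 4: Δl = 1.7/cos21.5° = 1.827 m; N'_4 = 183·cos21.5° = 170.3; c'Δl = 8.77; W sinα = 67.1
Slice 5: Δl = 3.0/cos30.5° = 3.482 m; N'_5 = 262·cos30.5° = 225.7; c'Δl = 16.71; W sinα = 133.0
Slice 6: Δl = 1.8/cos40.7° = 2.374 m; N'_6 = 103·cos40.7° = 78.1; c'Δl = 11.40; W sinα = 67.2
Slice 7: Δl = 2.0/cos50.0° = 3.111 m; N'_7 = 46·cos50.0° = 29.6; c'Δl = 14.93; W sinα = 35.2
Σc'Δl = 82.0 kN/m; ΣN' = 1011.4 kN/m; ΣW sinα = 389.9 kN/m
Resisting = 82.0 + 1011.4·tan30.8° = 82.0 + 602.9 = 684.9 kN/m
FS = 684.9 / 389.9 = 1.757

FS = 1.76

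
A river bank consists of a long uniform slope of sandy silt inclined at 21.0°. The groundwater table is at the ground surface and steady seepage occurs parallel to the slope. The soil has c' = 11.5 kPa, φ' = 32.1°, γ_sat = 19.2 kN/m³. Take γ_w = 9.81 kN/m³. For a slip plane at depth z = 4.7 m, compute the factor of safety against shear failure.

FS = 1.18

With seepage parallel to the slope and the water table at the surface, the effective normal stress on the slip plane uses the buoyant unit weight γ' = γ_sat − γ_w while the driving shear stress uses γ_sat:
FS = [c' + γ' z cos²β tanφ'] / [γ_sat z sinβ cosβ]
γ' = 19.2 − 9.81 = 9.39 kN/m³
Numerator = 11.5 + 9.39·4.7·cos²21.0°·tan32.1° = 11.5 + 9.39·4.7·0.8716·0.6273 = 35.629 kPa
Denominator = 19.2·4.7·sin21.0°·cos21.0° = 19.2·4.7·0.3584·0.9336 = 30.191 kPa
FS = 35.629 / 30.191 = 1.180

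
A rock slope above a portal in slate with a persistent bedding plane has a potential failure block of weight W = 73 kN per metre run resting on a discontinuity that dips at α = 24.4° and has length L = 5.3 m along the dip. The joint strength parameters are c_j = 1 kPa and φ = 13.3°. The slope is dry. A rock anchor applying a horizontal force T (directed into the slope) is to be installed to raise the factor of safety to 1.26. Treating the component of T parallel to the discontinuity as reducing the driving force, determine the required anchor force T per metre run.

Resolving forces along and normal to the sliding plane, with the horizontal anchor force T adding T·sinα to the effective normal force and T·cosα acting up the plane against the driving force:
FS = [c_jL + (W cosα + T sinα) tanφ] / [W sinα − T cosα]
Without the anchor: N' = 66.5 kN/m, driving T_d = 30.2 kN/m, resisting R = 1·5.3 + 66.5·tan13.3° = 21.0 kN/m, FS = 0.70.
Setting FS = 1.26 and solving for T:
1.26·(30.2 − T cos24.4°) = 21.0 + T sin24.4°·tan13.3°
T·(sin24.4°·tan13.3° + 1.26·cos24.4°) = 1.26·30.2 − 21.0
T·(0.4131·0.2364 + 1.26·0.9107) = 38.0 − 21.0 = 17.0
T·1.2451 = 17.0
T = 13.6 kN/m

T = 14 kN/m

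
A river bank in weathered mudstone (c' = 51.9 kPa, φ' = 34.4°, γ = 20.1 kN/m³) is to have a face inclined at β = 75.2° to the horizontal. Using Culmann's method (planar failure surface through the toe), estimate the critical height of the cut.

Culmann's analysis gives the critical failure plane at α_cr = (β + φ')/2 = (75.2 + 34.4)/2 = 54.8°, and the critical height
H_c = (4c'/γ) · sinβ cosφ' / [1 − cos(β − φ')]
    = (4·51.9/20.1) · sin75.2°·cos34.4° / [1 − cos(40.8°)]
    = 10.328 · 0.9668·0.8251 / [1 − 0.7570]
    = 10.328 · 0.7977 / 0.2430
    = 33.91 m

H_c = 33.91 m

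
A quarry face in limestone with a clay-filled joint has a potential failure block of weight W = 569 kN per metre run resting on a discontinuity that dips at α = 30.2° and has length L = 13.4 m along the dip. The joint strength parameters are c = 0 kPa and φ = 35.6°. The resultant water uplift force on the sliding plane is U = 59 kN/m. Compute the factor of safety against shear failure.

FS = 1.08

Resolving the block weight along and normal to the plane and applying the Mohr–Coulomb strength on the joint:
N' = W cosα − U = 569·cos30.2° − 59 = 432.8 kN/m
Driving force T = W sinα = 569·sin30.2° = 286.2 kN/m
Resisting force R = c·L + N'·tanφ = 0·13.4 + 432.8·tan35.6° = 0.0 + 309.8 = 309.8 kN/m
FS = R / T = 309.8 / 286.2 = 1.083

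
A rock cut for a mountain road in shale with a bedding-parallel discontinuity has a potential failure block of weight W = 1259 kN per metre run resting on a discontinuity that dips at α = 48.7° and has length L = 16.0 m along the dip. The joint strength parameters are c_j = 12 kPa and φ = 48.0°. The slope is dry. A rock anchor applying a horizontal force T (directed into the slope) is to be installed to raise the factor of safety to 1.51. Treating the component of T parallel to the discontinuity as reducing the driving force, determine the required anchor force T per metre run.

T = 171 kN/m

Resolving forces along and normal to the sliding plane, with the horizontal anchor force T adding T·sinα to the effective normal force and T·cosα acting up the plane against the driving force:
FS = [c_jL + (W cosα + T sinα) tanφ] / [W sinα − T cosα]
Without the anchor: N' = 830.9 kN/m, driving T_d = 945.8 kN/m, resisting R = 12·16.0 + 830.9·tan48.0° = 1114.9 kN/m, FS = 1.18.
Setting FS = 1.51 and solving for T:
1.51·(945.8 − T cos48.7°) = 1114.9 + T sin48.7°·tan48.0°
T·(sin48.7°·tan48.0° + 1.51·cos48.7°) = 1.51·945.8 − 1114.9
T·(0.7513·1.1106 + 1.51·0.6600) = 1428.2 − 1114.9 = 313.4
T·1.8310 = 313.4
T = 171.1 kN/m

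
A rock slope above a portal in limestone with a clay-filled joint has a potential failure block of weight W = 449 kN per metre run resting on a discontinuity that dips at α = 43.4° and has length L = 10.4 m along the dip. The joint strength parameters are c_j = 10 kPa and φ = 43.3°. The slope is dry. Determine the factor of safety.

FS = 1.33

Resolving the block weight along and normal to the plane and applying the Mohr–Coulomb strength on the joint:
N' = W cosα = 449·cos43.4° = 326.2 kN/m
Driving force T = W sinα = 449·sin43.4° = 308.5 kN/m
Resisting force R = c_j·L + N'·tanφ = 10·10.4 + 326.2·tan43.3° = 104.0 + 307.4 = 411.4 kN/m
FS = R / T = 411.4 / 308.5 = 1.334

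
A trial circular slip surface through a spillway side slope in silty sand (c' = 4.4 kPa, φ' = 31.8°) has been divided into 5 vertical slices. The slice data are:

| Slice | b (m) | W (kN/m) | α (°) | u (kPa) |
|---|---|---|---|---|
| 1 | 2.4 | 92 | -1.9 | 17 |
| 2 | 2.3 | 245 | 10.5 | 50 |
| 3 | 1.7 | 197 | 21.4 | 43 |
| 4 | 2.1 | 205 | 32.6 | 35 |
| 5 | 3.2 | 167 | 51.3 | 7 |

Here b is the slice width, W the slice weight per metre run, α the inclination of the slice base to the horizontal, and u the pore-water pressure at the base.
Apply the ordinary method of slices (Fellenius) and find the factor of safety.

Ordinary method of slices: FS = Σ[c'·Δl_i + (W_i cosα_i − u_i·Δl_i)·tanφ'] / Σ W_i sinα_i, with Δl_i = b_i / cosα_i.
Slice 1: Δl = 2.4/cos(-1.9°) = 2.401 m; N'_1 = 92·cos(-1.9°) − 17·2.401 = 51.1; c'Δl = 10.57; W sinα = -3.1
Slice 2: Δl = 2.3/cos10.5° = 2.339 m; N'_2 = 245·cos10.5° − 50·2.339 = 123.9; c'Δl = 10.29; W sinα = 44.6
Slice 3: Δl = 1.7/cos21.4° = 1.826 m; N'_3 = 197·cos21.4° − 43·1.826 = 104.9; c'Δl = 8.03; W sinα = 71.9
Slice 4: Δl = 2.1/cos32.6° = 2.493 m; N'_4 = 205·cos32.6° − 35·2.493 = 85.5; c'Δl = 10.97; W sinα = 110.4
Slice 5: Δl = 3.2/cos51.3° = 5.118 m; N'_5 = 167·cos51.3° − 7·5.118 = 68.6; c'Δl = 22.52; W sinα = 130.3
Σc'Δl = 62.4 kN/m; ΣN' = 434.0 kN/m; ΣW sinα = 354.3 kN/m
Resisting = 62.4 + 434.0·tan31.8° = 62.4 + 269.1 = 331.5 kN/m
FS = 331.5 / 354.3 = 0.936

FS = 0.94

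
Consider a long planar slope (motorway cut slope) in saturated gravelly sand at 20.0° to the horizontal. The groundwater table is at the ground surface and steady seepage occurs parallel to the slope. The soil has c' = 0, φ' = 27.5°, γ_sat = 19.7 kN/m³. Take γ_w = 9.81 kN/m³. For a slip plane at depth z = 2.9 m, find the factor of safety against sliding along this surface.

FS = 0.72

With seepage parallel to the slope and the water table at the surface, the effective normal stress on the slip plane uses the buoyant unit weight γ' = γ_sat − γ_w while the driving shear stress uses γ_sat:
FS = [c' + γ' z cos²β tanφ'] / [γ_sat z sinβ cosβ]
(For c' = 0 this reduces to FS = (γ'/γ_sat)·tanφ'/tanβ.)
γ' = 19.7 − 9.81 = 9.89 kN/m³
Numerator = 0.0 + 9.89·2.9·cos²20.0°·tan27.5° = 0.0 + 9.89·2.9·0.8830·0.5206 = 13.184 kPa
Denominator = 19.7·2.9·sin20.0°·cos20.0° = 19.7·2.9·0.3420·0.9397 = 18.361 kPa
FS = 13.184 / 18.361 = 0.718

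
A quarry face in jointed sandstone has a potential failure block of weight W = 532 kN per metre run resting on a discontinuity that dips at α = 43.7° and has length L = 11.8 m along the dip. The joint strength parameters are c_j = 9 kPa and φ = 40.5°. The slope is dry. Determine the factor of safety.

FS = 1.18

Resolving the block weight along and normal to the plane and applying the Mohr–Coulomb strength on the joint:
N' = W cosα = 532·cos43.7° = 384.6 kN/m
Driving force T = W sinα = 532·sin43.7° = 367.5 kN/m
Resisting force R = c_j·L + N'·tanφ = 9·11.8 + 384.6·tan40.5° = 106.2 + 328.5 = 434.7 kN/m
FS = R / T = 434.7 / 367.5 = 1.183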